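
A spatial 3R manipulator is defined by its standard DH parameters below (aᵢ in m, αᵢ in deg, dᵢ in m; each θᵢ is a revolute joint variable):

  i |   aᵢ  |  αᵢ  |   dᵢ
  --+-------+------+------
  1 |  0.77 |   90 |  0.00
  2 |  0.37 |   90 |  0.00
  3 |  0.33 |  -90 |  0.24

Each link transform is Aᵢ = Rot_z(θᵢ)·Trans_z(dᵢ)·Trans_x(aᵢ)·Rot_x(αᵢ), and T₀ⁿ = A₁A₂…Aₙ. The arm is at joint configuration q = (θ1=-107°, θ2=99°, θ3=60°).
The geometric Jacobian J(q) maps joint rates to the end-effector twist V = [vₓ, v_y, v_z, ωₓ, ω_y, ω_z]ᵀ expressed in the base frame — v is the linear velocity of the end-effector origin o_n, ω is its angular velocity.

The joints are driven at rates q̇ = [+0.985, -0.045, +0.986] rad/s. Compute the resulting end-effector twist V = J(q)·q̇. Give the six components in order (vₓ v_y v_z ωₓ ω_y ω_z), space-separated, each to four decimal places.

o_n = [-0.5433, -0.7995, 0.5660]
J₁: ẑ×o_n = [0.7995, -0.5433, 0.0000], ω = ẑ
J2: z=[-0.9563, 0.2924, 0.0000] o=[-0.2251, -0.7364, 0.0000] → [0.1655, 0.5412, 0.1534, -0.9563, 0.2924, 0.0000]
J3: z=[-0.2888, -0.9445, 0.1564] o=[-0.2082, -0.6810, 0.3654] → [-0.1709, 0.0055, -0.2823, -0.2888, -0.9445, 0.1564]
V = J·q̇ = [0.6115, -0.5541, -0.2852, -0.2417, -0.9445, 1.1392]

0.6115 -0.5541 -0.2852 -0.2417 -0.9445 1.1392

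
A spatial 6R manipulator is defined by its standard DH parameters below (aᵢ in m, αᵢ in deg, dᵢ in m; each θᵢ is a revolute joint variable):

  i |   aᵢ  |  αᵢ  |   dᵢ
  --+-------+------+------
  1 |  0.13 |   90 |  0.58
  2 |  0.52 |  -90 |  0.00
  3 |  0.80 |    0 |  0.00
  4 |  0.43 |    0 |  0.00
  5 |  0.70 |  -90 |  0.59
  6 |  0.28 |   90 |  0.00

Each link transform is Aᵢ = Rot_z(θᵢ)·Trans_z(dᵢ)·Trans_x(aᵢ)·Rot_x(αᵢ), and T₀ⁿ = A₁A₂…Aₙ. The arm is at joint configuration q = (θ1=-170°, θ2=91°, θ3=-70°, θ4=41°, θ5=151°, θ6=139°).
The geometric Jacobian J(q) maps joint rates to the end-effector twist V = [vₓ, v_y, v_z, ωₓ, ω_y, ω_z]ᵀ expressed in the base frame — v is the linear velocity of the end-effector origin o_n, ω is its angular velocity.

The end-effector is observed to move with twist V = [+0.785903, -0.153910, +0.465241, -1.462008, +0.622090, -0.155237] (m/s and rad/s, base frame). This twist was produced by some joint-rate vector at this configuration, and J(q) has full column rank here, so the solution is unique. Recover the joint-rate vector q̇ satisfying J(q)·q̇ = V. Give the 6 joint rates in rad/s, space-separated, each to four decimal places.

-0.0080 0.7600 0.3860 -0.7390 -0.9760 0.2010

o_n = [0.1929, 0.5882, 1.4835]
J₁: ẑ×o_n = [-0.5882, 0.1929, 0.0000], ω = ẑ
J2: z=[-0.1736, 0.9848, 0.0000] o=[-0.1280, -0.0226, 0.5800] → [0.8898, 0.1569, -0.4221, -0.1736, 0.9848, 0.0000]
J3: z=[0.9847, 0.1736, -0.0175] o=[-0.1191, -0.0210, 1.0999] → [0.0772, -0.3832, 0.5457, 0.9847, 0.1736, -0.0175]
J4: z=[0.9847, 0.1736, -0.0175] o=[-0.2449, 0.7202, 1.3735] → [0.0168, -0.1160, -0.2059, 0.9847, 0.1736, -0.0175]
J5: z=[0.9847, 0.1736, -0.0175] o=[-0.2747, 0.9266, 1.7495] → [-0.0521, 0.2538, -0.4144, 0.9847, 0.1736, -0.0175]
J6: z=[-0.1066, 0.5193, -0.8479] o=[0.4030, 0.4433, 1.3683] → [0.1827, 0.1904, 0.0936, -0.1066, 0.5193, -0.8479]
q̇ = J⁺·V = [-0.0080, 0.7600, 0.3860, -0.7390, -0.9760, 0.2010]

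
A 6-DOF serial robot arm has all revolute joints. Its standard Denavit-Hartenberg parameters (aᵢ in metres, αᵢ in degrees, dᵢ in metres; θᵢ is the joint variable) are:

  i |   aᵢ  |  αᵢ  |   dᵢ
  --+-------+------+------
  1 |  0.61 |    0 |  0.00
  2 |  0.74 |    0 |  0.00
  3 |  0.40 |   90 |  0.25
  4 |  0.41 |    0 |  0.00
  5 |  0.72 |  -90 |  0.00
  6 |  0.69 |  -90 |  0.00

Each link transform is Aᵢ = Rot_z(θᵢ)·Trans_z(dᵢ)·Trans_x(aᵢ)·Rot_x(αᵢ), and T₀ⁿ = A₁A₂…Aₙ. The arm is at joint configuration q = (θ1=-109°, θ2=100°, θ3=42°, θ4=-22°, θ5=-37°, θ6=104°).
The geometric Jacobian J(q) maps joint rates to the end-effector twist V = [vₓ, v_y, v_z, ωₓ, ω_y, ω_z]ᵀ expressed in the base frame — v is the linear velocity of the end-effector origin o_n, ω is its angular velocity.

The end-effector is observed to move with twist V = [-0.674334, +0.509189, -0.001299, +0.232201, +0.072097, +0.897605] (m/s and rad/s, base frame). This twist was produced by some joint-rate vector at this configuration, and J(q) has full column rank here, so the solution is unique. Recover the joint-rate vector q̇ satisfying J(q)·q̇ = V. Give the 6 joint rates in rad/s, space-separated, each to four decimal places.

0.3990 0.0110 0.3470 -0.4650 0.5310 0.2730

o_n = [1.0608, 0.4490, -0.3777]
J₁: ẑ×o_n = [-0.4490, 1.0608, 0.0000], ω = ẑ
J2: z=[0.0000, 0.0000, 1.0000] o=[-0.1986, -0.5768, 0.0000] → [-1.0258, 1.2594, 0.0000, 0.0000, 0.0000, 1.0000]
J3: z=[0.0000, 0.0000, 1.0000] o=[0.5323, -0.6925, 0.0000] → [-1.1415, 0.5285, 0.0000, 0.0000, 0.0000, 1.0000]
J4: z=[0.5446, -0.8387, 0.0000] o=[0.8678, -0.4747, 0.2500] → [0.5264, 0.3419, 0.6650, 0.5446, -0.8387, 0.0000]
J5: z=[0.5446, -0.8387, 0.0000] o=[1.1866, -0.2676, 0.0964] → [0.3976, 0.2582, 0.2849, 0.5446, -0.8387, 0.0000]
J6: z=[0.7189, 0.4668, 0.5150] o=[1.4976, -0.0657, -0.5207] → [-0.1983, -0.3278, 0.5739, 0.7189, 0.4668, 0.5150]
q̇ = J⁺·V = [0.3990, 0.0110, 0.3470, -0.4650, 0.5310, 0.2730]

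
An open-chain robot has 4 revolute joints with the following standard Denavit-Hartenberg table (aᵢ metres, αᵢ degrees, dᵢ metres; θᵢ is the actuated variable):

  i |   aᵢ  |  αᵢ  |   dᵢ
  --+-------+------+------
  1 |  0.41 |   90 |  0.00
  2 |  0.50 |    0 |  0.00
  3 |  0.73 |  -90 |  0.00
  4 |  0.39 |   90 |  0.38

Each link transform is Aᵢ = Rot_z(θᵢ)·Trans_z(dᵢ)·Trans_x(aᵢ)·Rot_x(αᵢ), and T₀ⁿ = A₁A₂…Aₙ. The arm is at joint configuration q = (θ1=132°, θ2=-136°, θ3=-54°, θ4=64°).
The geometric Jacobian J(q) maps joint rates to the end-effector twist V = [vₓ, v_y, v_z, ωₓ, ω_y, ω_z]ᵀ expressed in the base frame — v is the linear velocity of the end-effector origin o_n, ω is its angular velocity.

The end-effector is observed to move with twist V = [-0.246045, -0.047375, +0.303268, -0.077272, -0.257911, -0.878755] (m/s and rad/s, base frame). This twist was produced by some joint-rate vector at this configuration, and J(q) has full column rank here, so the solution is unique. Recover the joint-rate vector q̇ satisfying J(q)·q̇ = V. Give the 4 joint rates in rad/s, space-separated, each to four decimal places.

-0.0850 -0.3700 0.1400 0.8060

o_n = [0.3437, -0.9056, -0.5651]
J₁: ẑ×o_n = [0.9056, 0.3437, -0.0000], ω = ẑ
J2: z=[0.7431, 0.6691, 0.0000] o=[-0.2743, 0.3047, 0.0000] → [-0.3781, 0.4200, -1.3129, 0.7431, 0.6691, 0.0000]
J3: z=[0.7431, 0.6691, 0.0000] o=[-0.0337, 0.0374, -0.3473] → [-0.1457, 0.1618, -0.9533, 0.7431, 0.6691, 0.0000]
J4: z=[0.1162, -0.1290, -0.9848] o=[0.4474, -0.4969, -0.2206] → [-0.3580, 0.1421, -0.0609, 0.1162, -0.1290, -0.9848]
q̇ = J⁺·V = [-0.0850, -0.3700, 0.1400, 0.8060]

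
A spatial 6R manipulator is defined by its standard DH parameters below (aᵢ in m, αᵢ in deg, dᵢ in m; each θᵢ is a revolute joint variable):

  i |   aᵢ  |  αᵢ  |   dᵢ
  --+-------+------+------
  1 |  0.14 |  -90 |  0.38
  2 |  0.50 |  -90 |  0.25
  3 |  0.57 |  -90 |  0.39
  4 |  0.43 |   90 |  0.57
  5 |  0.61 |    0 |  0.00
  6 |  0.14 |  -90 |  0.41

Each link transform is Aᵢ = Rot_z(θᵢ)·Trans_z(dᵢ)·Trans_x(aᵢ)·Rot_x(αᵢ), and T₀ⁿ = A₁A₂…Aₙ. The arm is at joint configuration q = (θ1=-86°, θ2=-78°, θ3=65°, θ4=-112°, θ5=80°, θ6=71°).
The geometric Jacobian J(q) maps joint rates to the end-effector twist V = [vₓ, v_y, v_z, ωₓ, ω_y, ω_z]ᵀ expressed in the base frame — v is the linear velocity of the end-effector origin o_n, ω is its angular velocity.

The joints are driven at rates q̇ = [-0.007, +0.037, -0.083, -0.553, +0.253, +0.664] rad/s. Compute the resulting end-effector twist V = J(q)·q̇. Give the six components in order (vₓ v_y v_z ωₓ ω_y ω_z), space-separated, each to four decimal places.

-0.0519 0.4886 0.1866 1.0117 0.4594 0.2204

o_n = [-0.2612, -0.6396, -0.3434]
J₁: ẑ×o_n = [0.6396, -0.2612, 0.0000], ω = ẑ
J2: z=[0.9976, 0.0698, 0.0000] o=[0.0098, -0.1397, 0.3800] → [-0.0505, 0.7216, -0.4799, 0.9976, 0.0698, 0.0000]
J3: z=[0.0682, -0.9758, -0.2079] o=[0.2664, -0.2259, 0.8691] → [1.0970, 0.1924, -0.5430, 0.0682, -0.9758, -0.2079]
J4: z=[-0.4347, 0.1585, -0.8865] o=[-0.2188, -0.6925, 1.0236] → [-0.1698, -0.5567, -0.0163, -0.4347, 0.1585, -0.8865]
J5: z=[0.8070, 0.5054, -0.3054] o=[-0.2948, -0.9669, 0.3688] → [-0.2600, 0.5645, 0.2471, 0.8070, 0.5054, -0.3054]
J6: z=[0.8070, 0.5054, -0.3054] o=[-0.5136, -0.9615, -0.2005] → [0.0261, 0.0382, 0.1321, 0.8070, 0.5054, -0.3054]
V = J·q̇ = [-0.0519, 0.4886, 0.1866, 1.0117, 0.4594, 0.2204]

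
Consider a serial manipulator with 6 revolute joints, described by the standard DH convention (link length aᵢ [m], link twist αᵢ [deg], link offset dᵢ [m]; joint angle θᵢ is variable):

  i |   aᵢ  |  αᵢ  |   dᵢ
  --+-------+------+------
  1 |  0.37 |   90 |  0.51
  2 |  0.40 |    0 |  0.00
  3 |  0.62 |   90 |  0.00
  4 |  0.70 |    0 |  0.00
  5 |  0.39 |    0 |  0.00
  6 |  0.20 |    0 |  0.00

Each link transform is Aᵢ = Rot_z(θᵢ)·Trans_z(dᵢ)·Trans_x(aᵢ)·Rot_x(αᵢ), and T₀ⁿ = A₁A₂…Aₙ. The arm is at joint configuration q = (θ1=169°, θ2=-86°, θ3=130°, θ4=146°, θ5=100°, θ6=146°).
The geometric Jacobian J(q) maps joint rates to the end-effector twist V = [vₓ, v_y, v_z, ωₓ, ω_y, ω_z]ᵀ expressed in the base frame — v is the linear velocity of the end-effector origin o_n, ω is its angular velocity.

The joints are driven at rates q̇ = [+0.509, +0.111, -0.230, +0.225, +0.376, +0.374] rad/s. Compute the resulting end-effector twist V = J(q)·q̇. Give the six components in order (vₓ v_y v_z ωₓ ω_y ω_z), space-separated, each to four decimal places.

-0.1879 -0.2504 0.0145 -0.6876 0.0124 -0.1924

o_n = [-0.3994, 0.2214, 0.1462]
J₁: ẑ×o_n = [-0.2214, -0.3994, 0.0000], ω = ẑ
J2: z=[0.1908, 0.9816, 0.0000] o=[-0.3632, 0.0706, 0.5100] → [-0.3572, 0.0694, 0.0643, 0.1908, 0.9816, 0.0000]
J3: z=[0.1908, 0.9816, 0.0000] o=[-0.3906, 0.0759, 0.1110] → [0.0345, -0.0067, 0.0364, 0.1908, 0.9816, 0.0000]
J4: z=[-0.6819, 0.1325, -0.7193] o=[-0.8284, 0.1610, 0.5417] → [-0.0090, -0.5783, -0.0980, -0.6819, 0.1325, -0.7193]
J5: z=[-0.6819, 0.1325, -0.7193] o=[-0.3439, 0.4656, 0.1385] → [-0.1746, 0.0451, 0.1739, -0.6819, 0.1325, -0.7193]
J6: z=[-0.6819, 0.1325, -0.7193] o=[-0.2999, 0.0941, 0.0283] → [0.1072, 0.1519, -0.0736, -0.6819, 0.1325, -0.7193]
V = J·q̇ = [-0.1879, -0.2504, 0.0145, -0.6876, 0.0124, -0.1924]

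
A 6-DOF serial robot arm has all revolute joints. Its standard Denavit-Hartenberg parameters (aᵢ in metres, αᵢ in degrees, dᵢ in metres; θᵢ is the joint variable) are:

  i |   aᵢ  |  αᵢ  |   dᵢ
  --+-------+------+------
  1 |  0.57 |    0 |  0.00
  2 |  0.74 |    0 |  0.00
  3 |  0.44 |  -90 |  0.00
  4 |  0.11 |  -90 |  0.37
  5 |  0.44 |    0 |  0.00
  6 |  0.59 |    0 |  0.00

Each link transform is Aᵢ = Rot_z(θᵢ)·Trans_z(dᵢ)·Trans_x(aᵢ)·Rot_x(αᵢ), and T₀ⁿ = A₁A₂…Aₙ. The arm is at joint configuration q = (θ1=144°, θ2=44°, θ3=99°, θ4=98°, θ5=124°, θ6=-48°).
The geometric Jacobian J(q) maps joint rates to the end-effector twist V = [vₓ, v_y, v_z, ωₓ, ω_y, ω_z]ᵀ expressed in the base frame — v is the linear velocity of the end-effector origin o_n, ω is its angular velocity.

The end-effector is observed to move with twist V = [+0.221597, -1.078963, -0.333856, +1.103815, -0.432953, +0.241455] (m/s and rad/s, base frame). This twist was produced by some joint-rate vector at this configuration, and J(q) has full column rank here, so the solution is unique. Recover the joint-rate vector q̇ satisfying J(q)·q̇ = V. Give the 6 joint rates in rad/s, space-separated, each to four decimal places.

0.6720 0.3180 -0.6450 0.9290 0.2410 -0.9850

o_n = [-1.6080, -0.3537, -0.0066]
J₁: ẑ×o_n = [0.3537, -1.6080, 0.0000], ω = ẑ
J2: z=[0.0000, 0.0000, 1.0000] o=[-0.4611, 0.3350, 0.0000] → [0.6887, -1.1469, 0.0000, 0.0000, 0.0000, 1.0000]
J3: z=[0.0000, 0.0000, 1.0000] o=[-1.1939, 0.2320, 0.0000] → [0.5857, -0.4141, 0.0000, 0.0000, 0.0000, 1.0000]
J4: z=[0.9563, 0.2924, 0.0000] o=[-1.0653, -0.1887, 0.0000] → [-0.0019, 0.0063, 0.0009, 0.9563, 0.2924, 0.0000]
J5: z=[-0.2895, 0.9470, 0.1392] o=[-0.7159, -0.0659, -0.1089] → [0.1369, -0.0945, 0.9281, -0.2895, 0.9470, 0.1392]
J6: z=[-0.2895, 0.9470, 0.1392] o=[-1.0548, -0.2053, 0.1347] → [-0.1132, -0.1179, 0.5669, -0.2895, 0.9470, 0.1392]
q̇ = J⁺·V = [0.6720, 0.3180, -0.6450, 0.9290, 0.2410, -0.9850]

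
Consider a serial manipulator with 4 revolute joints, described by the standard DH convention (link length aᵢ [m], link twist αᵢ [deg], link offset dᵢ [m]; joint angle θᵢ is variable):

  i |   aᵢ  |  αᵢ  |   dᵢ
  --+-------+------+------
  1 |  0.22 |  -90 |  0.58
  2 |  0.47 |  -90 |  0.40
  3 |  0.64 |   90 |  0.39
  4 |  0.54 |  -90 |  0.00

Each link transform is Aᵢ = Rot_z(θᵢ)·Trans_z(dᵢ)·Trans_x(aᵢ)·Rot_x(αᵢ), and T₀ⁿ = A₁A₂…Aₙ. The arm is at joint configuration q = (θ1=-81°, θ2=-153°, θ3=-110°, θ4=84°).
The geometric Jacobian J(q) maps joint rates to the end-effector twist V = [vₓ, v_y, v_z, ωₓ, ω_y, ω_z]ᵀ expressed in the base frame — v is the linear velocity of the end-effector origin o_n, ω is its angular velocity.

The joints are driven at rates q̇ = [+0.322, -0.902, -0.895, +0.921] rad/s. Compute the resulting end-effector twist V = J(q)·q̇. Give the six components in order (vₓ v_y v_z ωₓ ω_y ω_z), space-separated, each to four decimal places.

o_n = [1.1094, -0.2640, 1.5112]
J₁: ẑ×o_n = [0.2640, 1.1094, -0.0000], ω = ẑ
J2: z=[0.9877, 0.1564, 0.0000] o=[0.0344, -0.2173, 0.5800] → [0.1457, -0.9198, -0.2143, 0.9877, 0.1564, 0.0000]
J3: z=[0.0710, -0.4484, 0.8910] o=[0.3640, 0.2589, 0.7934] → [0.1440, 0.6132, 0.2971, 0.0710, -0.4484, 0.8910]
J4: z=[-0.2068, -0.8805, -0.4266] o=[1.0162, -0.0145, 1.0415] → [-0.5200, 0.0574, 0.1337, -0.2068, -0.8805, -0.4266]
V = J·q̇ = [-0.6543, 0.6909, 0.0505, -1.1449, -0.5507, -0.8684]

-0.6543 0.6909 0.0505 -1.1449 -0.5507 -0.8684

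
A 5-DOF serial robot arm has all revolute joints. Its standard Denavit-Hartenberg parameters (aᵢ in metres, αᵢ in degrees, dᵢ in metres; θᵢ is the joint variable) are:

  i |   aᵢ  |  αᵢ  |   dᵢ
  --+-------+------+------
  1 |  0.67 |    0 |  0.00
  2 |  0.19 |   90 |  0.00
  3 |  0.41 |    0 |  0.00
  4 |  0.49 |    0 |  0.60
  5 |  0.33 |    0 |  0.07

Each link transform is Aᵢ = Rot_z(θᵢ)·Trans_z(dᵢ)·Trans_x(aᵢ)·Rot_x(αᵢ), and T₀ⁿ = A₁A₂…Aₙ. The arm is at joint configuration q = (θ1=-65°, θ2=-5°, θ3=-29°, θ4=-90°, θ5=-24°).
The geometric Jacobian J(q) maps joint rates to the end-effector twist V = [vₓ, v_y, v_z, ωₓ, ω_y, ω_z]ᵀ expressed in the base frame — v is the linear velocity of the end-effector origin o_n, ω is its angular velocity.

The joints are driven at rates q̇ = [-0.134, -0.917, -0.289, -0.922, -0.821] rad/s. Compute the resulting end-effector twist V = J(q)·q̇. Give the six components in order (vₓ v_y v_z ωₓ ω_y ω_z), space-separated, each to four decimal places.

o_n = [-0.3302, -0.8810, -0.8259]
J₁: ẑ×o_n = [0.8810, -0.3302, 0.0000], ω = ẑ
J2: z=[0.0000, 0.0000, 1.0000] o=[0.2832, -0.6072, 0.0000] → [0.2738, -0.6134, 0.0000, 0.0000, 0.0000, 1.0000]
J3: z=[-0.9397, -0.3420, 0.0000] o=[0.3481, -0.7858, 0.0000] → [0.2825, -0.7761, -0.1425, -0.9397, -0.3420, 0.0000]
J4: z=[-0.9397, -0.3420, 0.0000] o=[0.4708, -1.1227, -0.1988] → [0.2145, -0.5893, -0.5011, -0.9397, -0.3420, 0.0000]
J5: z=[-0.9397, -0.3420, 0.0000] o=[-0.1743, -1.1047, -0.6273] → [0.0679, -0.1866, -0.2635, -0.9397, -0.3420, 0.0000]
V = J·q̇ = [-0.7043, 1.5276, 0.7196, 1.9095, 0.6950, -1.0510]

-0.7043 1.5276 0.7196 1.9095 0.6950 -1.0510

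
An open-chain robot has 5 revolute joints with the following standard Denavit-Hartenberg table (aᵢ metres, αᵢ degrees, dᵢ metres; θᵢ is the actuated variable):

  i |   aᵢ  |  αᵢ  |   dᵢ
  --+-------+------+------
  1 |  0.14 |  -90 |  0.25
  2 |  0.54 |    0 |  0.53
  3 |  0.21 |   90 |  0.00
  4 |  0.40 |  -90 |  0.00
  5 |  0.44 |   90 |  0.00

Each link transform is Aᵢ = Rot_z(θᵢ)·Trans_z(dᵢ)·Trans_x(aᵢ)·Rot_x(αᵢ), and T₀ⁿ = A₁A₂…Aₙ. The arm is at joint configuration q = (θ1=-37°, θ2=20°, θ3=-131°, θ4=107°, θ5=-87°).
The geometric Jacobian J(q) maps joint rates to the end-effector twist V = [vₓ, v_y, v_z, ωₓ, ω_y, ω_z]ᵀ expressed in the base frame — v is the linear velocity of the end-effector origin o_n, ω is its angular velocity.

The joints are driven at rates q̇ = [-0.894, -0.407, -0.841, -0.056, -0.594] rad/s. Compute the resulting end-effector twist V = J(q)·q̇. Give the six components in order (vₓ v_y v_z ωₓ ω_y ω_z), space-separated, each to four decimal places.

0.5084 -0.9178 -0.2565 -0.7674 -0.7670 -0.3436

o_n = [0.7272, 0.6222, -0.0116]
J₁: ẑ×o_n = [-0.6222, 0.7272, 0.0000], ω = ẑ
J2: z=[0.6018, 0.7986, 0.0000] o=[0.1118, -0.0843, 0.2500] → [-0.2089, 0.1574, -0.0663, 0.6018, 0.7986, 0.0000]
J3: z=[0.6018, 0.7986, 0.0000] o=[0.8360, 0.0336, 0.0653] → [-0.0614, 0.0463, 0.4411, 0.6018, 0.7986, 0.0000]
J4: z=[-0.7456, 0.5618, -0.3584] o=[0.7759, 0.0789, 0.2614] → [0.0413, -0.1860, -0.3777, -0.7456, 0.5618, -0.3584]
J5: z=[0.0977, -0.4397, -0.8928] o=[1.0396, 0.3592, 0.1522] → [0.3068, 0.2949, -0.1117, 0.0977, -0.4397, -0.8928]
V = J·q̇ = [0.5084, -0.9178, -0.2565, -0.7674, -0.7670, -0.3436]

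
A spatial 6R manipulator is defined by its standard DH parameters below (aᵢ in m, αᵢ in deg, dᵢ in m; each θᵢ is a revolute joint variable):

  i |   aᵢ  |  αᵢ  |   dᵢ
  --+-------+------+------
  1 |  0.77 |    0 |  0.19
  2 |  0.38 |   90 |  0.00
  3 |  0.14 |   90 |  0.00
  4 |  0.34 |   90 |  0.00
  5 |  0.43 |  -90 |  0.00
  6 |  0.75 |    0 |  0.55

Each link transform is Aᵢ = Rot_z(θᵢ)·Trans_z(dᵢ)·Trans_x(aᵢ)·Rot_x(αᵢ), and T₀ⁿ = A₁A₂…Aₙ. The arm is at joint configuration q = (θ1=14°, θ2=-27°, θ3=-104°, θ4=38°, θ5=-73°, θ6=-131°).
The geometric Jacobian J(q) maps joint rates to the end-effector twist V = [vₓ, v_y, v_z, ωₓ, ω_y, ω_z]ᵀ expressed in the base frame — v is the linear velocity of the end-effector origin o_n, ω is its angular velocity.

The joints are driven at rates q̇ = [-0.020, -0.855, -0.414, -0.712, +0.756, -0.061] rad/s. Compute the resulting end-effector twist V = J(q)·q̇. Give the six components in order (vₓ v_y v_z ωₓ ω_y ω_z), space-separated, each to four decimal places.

o_n = [0.6196, 0.1378, -0.8790]
J₁: ẑ×o_n = [-0.1378, 0.6196, 0.0000], ω = ẑ
J2: z=[0.0000, 0.0000, 1.0000] o=[0.7471, 0.1863, 0.1900] → [0.0485, -0.1276, 0.0000, 0.0000, 0.0000, 1.0000]
J3: z=[-0.2250, -0.9744, 0.0000] o=[1.1174, 0.1008, 0.1900] → [1.0416, -0.2405, -0.4934, -0.2250, -0.9744, 0.0000]
J4: z=[-0.9454, 0.2183, 0.2419] o=[1.0844, 0.1084, 0.0542] → [-0.2108, -0.9947, 0.0737, -0.9454, 0.2183, 0.2419]
J5: z=[0.0321, 0.8013, -0.5974] o=[0.9741, -0.0810, -0.2058] → [-0.4087, 0.2335, 0.2912, 0.0321, 0.8013, -0.5974]
J6: z=[-0.5865, -0.4688, -0.6605] o=[1.3222, -0.2407, -0.4014] → [0.4739, 0.1840, -0.5514, -0.5865, -0.4688, -0.6605]
V = J·q̇ = [-0.6577, 1.0697, 0.4056, 0.8263, 0.8824, -1.4586]

-0.6577 1.0697 0.4056 0.8263 0.8824 -1.4586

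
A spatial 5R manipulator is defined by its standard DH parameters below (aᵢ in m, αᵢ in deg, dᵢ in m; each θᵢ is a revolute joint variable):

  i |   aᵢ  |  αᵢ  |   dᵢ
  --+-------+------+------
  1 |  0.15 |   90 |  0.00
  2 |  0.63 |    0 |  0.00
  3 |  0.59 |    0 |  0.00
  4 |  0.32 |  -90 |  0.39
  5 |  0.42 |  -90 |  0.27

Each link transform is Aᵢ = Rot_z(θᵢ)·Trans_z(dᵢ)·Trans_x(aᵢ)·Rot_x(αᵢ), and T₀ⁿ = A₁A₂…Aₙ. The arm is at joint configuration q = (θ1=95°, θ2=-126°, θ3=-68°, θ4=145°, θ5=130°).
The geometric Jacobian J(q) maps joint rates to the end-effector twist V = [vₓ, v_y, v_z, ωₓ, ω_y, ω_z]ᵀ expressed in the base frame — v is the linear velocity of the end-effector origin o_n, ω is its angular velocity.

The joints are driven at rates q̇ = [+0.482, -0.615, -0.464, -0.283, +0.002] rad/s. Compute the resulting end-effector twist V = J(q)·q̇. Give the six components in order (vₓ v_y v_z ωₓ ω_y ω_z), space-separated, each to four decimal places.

o_n = [0.1165, -0.5481, -0.2276]
J₁: ẑ×o_n = [0.5481, 0.1165, -0.0000], ω = ẑ
J2: z=[0.9962, 0.0872, 0.0000] o=[-0.0131, 0.1494, 0.0000] → [-0.0198, 0.2267, -0.7062, 0.9962, 0.0872, 0.0000]
J3: z=[0.9962, 0.0872, 0.0000] o=[0.0192, -0.2195, -0.5097] → [0.0246, -0.2810, -0.3359, 0.9962, 0.0872, 0.0000]
J4: z=[0.9962, 0.0872, 0.0000] o=[0.0691, -0.7898, -0.3669] → [0.0121, -0.1388, 0.2366, 0.9962, 0.0872, 0.0000]
J5: z=[-0.0658, 0.7518, 0.6561] o=[0.4393, -0.5466, -0.6085] → [0.2873, -0.1867, 0.2428, -0.0658, 0.7518, 0.6561]
V = J·q̇ = [0.2621, 0.0860, 0.5237, -1.3569, -0.1172, 0.4833]

0.2621 0.0860 0.5237 -1.3569 -0.1172 0.4833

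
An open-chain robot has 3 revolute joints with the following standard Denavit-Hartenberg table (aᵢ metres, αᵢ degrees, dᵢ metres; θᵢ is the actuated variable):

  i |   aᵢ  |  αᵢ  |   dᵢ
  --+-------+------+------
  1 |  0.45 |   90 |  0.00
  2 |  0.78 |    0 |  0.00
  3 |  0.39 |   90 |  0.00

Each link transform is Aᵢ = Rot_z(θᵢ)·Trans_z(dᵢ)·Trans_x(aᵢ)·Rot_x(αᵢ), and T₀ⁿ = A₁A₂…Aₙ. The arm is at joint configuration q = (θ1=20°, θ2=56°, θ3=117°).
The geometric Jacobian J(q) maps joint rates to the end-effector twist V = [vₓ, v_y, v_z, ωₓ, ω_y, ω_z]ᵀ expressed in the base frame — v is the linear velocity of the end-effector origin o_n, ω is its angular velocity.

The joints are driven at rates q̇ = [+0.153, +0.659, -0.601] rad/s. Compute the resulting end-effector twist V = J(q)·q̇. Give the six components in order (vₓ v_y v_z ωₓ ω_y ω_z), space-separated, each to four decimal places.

-0.4291 -0.0749 0.2650 0.0198 -0.0545 0.1530

o_n = [0.4690, 0.1707, 0.6942]
J₁: ẑ×o_n = [-0.1707, 0.4690, 0.0000], ω = ẑ
J2: z=[0.3420, -0.9397, 0.0000] o=[0.4229, 0.1539, 0.0000] → [-0.6523, -0.2374, 0.0491, 0.3420, -0.9397, 0.0000]
J3: z=[0.3420, -0.9397, 0.0000] o=[0.8327, 0.3031, 0.6466] → [-0.0447, -0.0163, -0.3871, 0.3420, -0.9397, 0.0000]
V = J·q̇ = [-0.4291, -0.0749, 0.2650, 0.0198, -0.0545, 0.1530]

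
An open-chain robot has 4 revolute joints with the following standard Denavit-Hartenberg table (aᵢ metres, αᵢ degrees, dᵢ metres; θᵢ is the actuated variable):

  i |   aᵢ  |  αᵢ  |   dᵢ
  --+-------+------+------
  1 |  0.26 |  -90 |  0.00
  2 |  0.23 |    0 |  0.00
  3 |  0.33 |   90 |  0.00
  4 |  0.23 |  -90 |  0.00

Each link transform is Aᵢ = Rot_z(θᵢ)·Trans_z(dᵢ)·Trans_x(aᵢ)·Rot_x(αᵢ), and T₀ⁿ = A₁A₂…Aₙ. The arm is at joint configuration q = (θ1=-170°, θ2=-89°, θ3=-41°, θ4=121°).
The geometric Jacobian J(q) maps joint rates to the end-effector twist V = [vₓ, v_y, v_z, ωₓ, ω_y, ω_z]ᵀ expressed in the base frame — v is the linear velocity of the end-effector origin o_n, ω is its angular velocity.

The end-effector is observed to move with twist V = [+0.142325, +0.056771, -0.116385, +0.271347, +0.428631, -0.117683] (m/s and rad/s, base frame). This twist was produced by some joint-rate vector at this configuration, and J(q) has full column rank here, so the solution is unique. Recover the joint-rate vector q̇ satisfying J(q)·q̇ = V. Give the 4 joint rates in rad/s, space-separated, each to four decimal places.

o_n = [-0.0919, -0.2164, 0.3920]
J₁: ẑ×o_n = [0.2164, -0.0919, 0.0000], ω = ẑ
J2: z=[0.1736, -0.9848, 0.0000] o=[-0.2561, -0.0451, 0.0000] → [-0.3861, -0.0681, 0.1320, 0.1736, -0.9848, 0.0000]
J3: z=[0.1736, -0.9848, 0.0000] o=[-0.2600, -0.0458, 0.2300] → [-0.1596, -0.0281, 0.1360, 0.1736, -0.9848, 0.0000]
J4: z=[0.7544, 0.1330, -0.6428] o=[-0.0511, -0.0090, 0.4828] → [-0.1454, 0.0947, -0.1510, 0.7544, 0.1330, -0.6428]
q̇ = J⁺·V = [0.1690, -0.4890, 0.1140, 0.4460]

0.1690 -0.4890 0.1140 0.4460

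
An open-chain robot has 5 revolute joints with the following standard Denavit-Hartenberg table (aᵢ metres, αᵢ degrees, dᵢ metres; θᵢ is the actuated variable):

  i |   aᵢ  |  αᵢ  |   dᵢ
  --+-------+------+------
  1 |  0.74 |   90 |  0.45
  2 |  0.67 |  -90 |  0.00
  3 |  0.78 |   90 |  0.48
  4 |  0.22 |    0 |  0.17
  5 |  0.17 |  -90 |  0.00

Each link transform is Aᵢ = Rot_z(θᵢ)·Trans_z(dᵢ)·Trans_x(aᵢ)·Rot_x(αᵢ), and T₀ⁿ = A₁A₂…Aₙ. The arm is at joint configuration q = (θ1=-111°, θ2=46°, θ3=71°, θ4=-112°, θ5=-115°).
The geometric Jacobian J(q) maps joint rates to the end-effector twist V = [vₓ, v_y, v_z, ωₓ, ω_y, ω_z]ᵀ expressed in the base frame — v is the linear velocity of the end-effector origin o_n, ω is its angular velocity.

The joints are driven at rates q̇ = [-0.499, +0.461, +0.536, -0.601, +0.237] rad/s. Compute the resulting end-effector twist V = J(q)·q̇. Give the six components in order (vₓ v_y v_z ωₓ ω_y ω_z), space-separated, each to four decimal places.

-0.2591 0.6215 0.0488 -0.0959 0.7059 -0.3742

o_n = [0.0458, -1.2608, 1.4619]
J₁: ẑ×o_n = [1.2608, 0.0458, -0.0000], ω = ẑ
J2: z=[-0.9336, 0.3584, 0.0000] o=[-0.2652, -0.6908, 0.4500] → [0.3626, 0.9447, 0.4206, -0.9336, 0.3584, 0.0000]
J3: z=[0.2578, 0.6716, 0.6947] o=[-0.4320, -1.1254, 0.9320] → [0.4500, 0.1953, -0.3558, 0.2578, 0.6716, 0.6947]
J4: z=[-0.5393, -0.4965, 0.6801] o=[0.3171, -1.2320, 1.4481] → [0.0127, -0.1770, -0.1191, -0.5393, -0.4965, 0.6801]
J5: z=[-0.5393, -0.4965, 0.6801] o=[0.1067, -1.4081, 1.4027] → [-0.1296, -0.0095, -0.1097, -0.5393, -0.4965, 0.6801]
V = J·q̇ = [-0.2591, 0.6215, 0.0488, -0.0959, 0.7059, -0.3742]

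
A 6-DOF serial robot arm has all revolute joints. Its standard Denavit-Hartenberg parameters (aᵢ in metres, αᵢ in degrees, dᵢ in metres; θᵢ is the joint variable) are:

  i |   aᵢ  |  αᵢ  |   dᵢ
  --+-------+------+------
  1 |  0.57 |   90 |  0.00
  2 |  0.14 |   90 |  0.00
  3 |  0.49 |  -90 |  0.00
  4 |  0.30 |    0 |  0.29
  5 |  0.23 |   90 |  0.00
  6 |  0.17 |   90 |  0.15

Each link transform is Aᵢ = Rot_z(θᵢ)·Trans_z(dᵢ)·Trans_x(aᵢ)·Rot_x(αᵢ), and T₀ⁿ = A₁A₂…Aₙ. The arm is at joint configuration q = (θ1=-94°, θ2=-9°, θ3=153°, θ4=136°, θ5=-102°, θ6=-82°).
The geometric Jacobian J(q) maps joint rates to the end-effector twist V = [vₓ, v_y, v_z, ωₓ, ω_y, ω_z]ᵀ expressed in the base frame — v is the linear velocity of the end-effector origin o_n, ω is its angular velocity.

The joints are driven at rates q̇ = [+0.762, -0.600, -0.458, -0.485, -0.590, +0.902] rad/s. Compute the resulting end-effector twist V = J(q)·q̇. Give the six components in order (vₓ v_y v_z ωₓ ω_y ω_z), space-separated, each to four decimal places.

o_n = [-0.1625, -0.1780, 0.2891]
J₁: ẑ×o_n = [0.1780, -0.1625, 0.0000], ω = ẑ
J2: z=[-0.9976, 0.0698, 0.0000] o=[-0.0398, -0.5686, 0.0000] → [0.0202, 0.2884, -0.3811, -0.9976, 0.0698, 0.0000]
J3: z=[0.0109, 0.1561, -0.9877] o=[-0.0494, -0.7066, -0.0219] → [0.5706, 0.1083, 0.0234, 0.0109, 0.1561, -0.9877]
J4: z=[0.9201, 0.3852, 0.0710] o=[-0.2412, -0.2609, 0.0464] → [0.0876, -0.2177, 0.0459, 0.9201, 0.3852, 0.0710]
J5: z=[0.9201, 0.3852, 0.0710] o=[0.1078, -0.3780, 0.2427] → [0.0036, -0.0618, 0.2881, 0.9201, 0.3852, 0.0710]
J6: z=[-0.2099, 0.6380, -0.7409] o=[0.0318, -0.2246, 0.3964] → [-0.0339, 0.1214, 0.1141, -0.2099, 0.6380, -0.7409]
V = J·q̇ = [-0.2130, -0.0949, 0.1286, -0.5849, 0.0481, 0.4697]

-0.2130 -0.0949 0.1286 -0.5849 0.0481 0.4697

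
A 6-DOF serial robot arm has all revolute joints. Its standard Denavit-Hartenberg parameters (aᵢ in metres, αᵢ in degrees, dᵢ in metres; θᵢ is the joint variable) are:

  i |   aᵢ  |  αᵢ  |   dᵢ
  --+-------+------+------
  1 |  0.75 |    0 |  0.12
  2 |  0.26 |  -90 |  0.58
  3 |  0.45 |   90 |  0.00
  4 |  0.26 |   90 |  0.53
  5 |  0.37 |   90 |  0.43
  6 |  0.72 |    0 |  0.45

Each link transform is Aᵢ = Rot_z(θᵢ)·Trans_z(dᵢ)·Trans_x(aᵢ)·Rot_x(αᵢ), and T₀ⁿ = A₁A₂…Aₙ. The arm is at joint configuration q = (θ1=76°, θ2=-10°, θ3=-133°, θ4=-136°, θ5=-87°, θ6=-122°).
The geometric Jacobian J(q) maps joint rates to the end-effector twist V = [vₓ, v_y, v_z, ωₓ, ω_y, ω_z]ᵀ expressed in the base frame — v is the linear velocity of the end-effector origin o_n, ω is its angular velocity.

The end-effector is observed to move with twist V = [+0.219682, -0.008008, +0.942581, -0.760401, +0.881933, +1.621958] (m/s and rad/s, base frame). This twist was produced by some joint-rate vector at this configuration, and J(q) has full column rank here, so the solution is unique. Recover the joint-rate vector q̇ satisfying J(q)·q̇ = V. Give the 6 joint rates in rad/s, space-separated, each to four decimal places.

o_n = [-0.0663, 0.1763, 0.8676]
J₁: ẑ×o_n = [-0.1763, -0.0663, 0.0000], ω = ẑ
J2: z=[0.0000, 0.0000, 1.0000] o=[0.1814, 0.7277, 0.1200] → [0.5514, -0.2478, 0.0000, 0.0000, 0.0000, 1.0000]
J3: z=[-0.9135, 0.4067, 0.0000] o=[0.2872, 0.9652, 0.7000] → [0.0681, 0.1531, 0.8645, -0.9135, 0.4067, 0.0000]
J4: z=[-0.2975, -0.6681, -0.6820] o=[0.1624, 0.6849, 1.0291] → [-0.2389, 0.1079, -0.0015, -0.2975, -0.6681, -0.6820]
J5: z=[-0.4645, 0.7254, -0.5080] o=[0.2216, 0.3738, 0.5309] → [0.1439, 0.3026, 0.3006, -0.4645, 0.7254, -0.5080]
J6: z=[-0.8174, -0.1304, 0.5611] o=[0.1479, 0.9358, 0.5542] → [0.3852, 0.1359, 0.5929, -0.8174, -0.1304, 0.5611]
q̇ = J⁺·V = [0.8170, 0.0300, 0.9720, -0.8800, -0.1000, 0.2210]

0.8170 0.0300 0.9720 -0.8800 -0.1000 0.2210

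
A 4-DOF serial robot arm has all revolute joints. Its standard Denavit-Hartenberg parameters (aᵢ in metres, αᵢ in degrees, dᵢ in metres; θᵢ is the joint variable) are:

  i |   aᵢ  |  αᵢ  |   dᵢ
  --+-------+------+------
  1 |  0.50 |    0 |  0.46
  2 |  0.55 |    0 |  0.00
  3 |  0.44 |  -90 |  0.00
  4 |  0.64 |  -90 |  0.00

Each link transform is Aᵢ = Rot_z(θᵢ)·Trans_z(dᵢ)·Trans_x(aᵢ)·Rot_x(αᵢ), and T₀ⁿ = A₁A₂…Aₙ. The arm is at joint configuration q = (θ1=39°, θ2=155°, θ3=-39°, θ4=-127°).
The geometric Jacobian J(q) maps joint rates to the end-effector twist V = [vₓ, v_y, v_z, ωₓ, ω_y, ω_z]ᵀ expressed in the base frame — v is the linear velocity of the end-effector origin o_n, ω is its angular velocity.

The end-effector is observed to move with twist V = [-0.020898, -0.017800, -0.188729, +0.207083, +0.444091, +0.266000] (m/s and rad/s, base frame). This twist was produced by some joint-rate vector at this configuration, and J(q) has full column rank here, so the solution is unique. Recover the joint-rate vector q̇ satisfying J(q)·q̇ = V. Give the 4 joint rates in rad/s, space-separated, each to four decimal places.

o_n = [-0.1948, 0.2048, 0.9711]
J₁: ẑ×o_n = [-0.2048, -0.1948, 0.0000], ω = ẑ
J2: z=[0.0000, 0.0000, 1.0000] o=[0.3886, 0.3147, 0.4600] → [0.1099, -0.5834, 0.0000, 0.0000, 0.0000, 1.0000]
J3: z=[0.0000, 0.0000, 1.0000] o=[-0.1451, 0.1816, 0.4600] → [-0.0232, -0.0497, 0.0000, 0.0000, 0.0000, 1.0000]
J4: z=[-0.4226, -0.9063, 0.0000] o=[-0.5439, 0.3676, 0.4600] → [-0.4632, 0.2160, 0.3852, -0.4226, -0.9063, 0.0000]
q̇ = J⁺·V = [0.9940, -0.4600, -0.2680, -0.4900]

0.9940 -0.4600 -0.2680 -0.4900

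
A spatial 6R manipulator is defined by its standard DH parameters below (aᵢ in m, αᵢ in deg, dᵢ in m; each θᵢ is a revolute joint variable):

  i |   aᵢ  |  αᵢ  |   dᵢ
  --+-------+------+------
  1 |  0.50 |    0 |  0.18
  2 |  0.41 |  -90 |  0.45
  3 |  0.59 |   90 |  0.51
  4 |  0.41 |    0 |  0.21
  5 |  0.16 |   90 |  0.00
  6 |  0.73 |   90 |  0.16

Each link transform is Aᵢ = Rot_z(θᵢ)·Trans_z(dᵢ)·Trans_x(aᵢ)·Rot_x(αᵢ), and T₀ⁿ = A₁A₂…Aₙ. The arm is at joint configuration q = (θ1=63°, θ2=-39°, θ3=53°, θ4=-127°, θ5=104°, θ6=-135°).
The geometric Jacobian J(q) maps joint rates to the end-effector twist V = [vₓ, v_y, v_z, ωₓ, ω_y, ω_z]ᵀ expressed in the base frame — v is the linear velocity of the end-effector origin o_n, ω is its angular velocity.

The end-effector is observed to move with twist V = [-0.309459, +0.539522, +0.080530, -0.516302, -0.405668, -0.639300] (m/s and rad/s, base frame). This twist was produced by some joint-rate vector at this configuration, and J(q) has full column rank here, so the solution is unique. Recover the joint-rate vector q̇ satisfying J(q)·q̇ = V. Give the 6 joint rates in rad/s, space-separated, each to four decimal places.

0.5850 -0.5870 -0.4570 0.0870 -0.9790 -0.3220

o_n = [0.2813, 0.6606, 0.4834]
J₁: ẑ×o_n = [-0.6606, 0.2813, 0.0000], ω = ẑ
J2: z=[0.0000, 0.0000, 1.0000] o=[0.2270, 0.4455, 0.1800] → [-0.2151, 0.0543, 0.0000, 0.0000, 0.0000, 1.0000]
J3: z=[-0.4067, 0.9135, 0.0000] o=[0.6015, 0.6123, 0.6300] → [-0.1339, -0.0596, 0.2729, -0.4067, 0.9135, 0.0000]
J4: z=[0.7296, 0.3248, 0.6018] o=[0.7185, 1.2226, 0.1588] → [0.4436, -0.4999, -0.2680, 0.7296, 0.3248, 0.6018]
J5: z=[0.7296, 0.3248, 0.6018] o=[0.8692, 0.9313, 0.4822] → [0.1632, -0.3547, -0.0065, 0.7296, 0.3248, 0.6018]
J6: z=[0.1596, -0.9366, 0.3121] o=[0.9756, 0.9102, 0.3646] → [-0.0333, -0.2356, -0.6901, 0.1596, -0.9366, 0.3121]
q̇ = J⁺·V = [0.5850, -0.5870, -0.4570, 0.0870, -0.9790, -0.3220]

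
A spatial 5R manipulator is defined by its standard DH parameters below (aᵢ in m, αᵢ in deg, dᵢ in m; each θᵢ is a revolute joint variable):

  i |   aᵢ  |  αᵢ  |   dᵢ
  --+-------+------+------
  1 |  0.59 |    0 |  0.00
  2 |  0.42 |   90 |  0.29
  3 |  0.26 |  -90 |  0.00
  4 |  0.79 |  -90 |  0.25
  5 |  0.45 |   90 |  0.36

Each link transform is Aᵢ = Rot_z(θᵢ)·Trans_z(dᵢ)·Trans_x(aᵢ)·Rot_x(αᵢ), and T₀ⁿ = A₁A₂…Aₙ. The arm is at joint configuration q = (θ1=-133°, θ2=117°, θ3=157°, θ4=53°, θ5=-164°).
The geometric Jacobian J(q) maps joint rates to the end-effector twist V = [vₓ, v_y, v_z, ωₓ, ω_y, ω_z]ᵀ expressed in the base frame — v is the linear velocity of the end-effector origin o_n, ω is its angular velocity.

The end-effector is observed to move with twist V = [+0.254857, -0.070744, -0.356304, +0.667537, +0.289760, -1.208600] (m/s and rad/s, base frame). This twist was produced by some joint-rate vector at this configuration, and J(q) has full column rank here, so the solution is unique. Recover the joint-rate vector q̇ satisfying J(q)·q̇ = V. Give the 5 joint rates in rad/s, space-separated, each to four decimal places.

o_n = [-0.1667, 0.0233, 0.0190]
J₁: ẑ×o_n = [-0.0233, -0.1667, 0.0000], ω = ẑ
J2: z=[0.0000, 0.0000, 1.0000] o=[-0.4024, -0.4315, 0.0000] → [-0.4548, 0.2356, 0.0000, 0.0000, 0.0000, 1.0000]
J3: z=[-0.2756, -0.9613, 0.0000] o=[0.0014, -0.5473, 0.2900] → [0.2605, -0.0747, -0.3188, -0.2756, -0.9613, 0.0000]
J4: z=[-0.3756, 0.1077, -0.9205] o=[-0.2287, -0.4813, 0.3916] → [0.4243, -0.1970, -0.1962, -0.3756, 0.1077, -0.9205]
J5: z=[0.8726, 0.3759, -0.3121] o=[-0.5694, 0.2727, 0.3472] → [-0.2012, 0.1608, -0.3690, 0.8726, 0.3759, -0.3121]
q̇ = J⁺·V = [-0.0410, -0.7640, 0.0460, 0.1520, 0.8450]

-0.0410 -0.7640 0.0460 0.1520 0.8450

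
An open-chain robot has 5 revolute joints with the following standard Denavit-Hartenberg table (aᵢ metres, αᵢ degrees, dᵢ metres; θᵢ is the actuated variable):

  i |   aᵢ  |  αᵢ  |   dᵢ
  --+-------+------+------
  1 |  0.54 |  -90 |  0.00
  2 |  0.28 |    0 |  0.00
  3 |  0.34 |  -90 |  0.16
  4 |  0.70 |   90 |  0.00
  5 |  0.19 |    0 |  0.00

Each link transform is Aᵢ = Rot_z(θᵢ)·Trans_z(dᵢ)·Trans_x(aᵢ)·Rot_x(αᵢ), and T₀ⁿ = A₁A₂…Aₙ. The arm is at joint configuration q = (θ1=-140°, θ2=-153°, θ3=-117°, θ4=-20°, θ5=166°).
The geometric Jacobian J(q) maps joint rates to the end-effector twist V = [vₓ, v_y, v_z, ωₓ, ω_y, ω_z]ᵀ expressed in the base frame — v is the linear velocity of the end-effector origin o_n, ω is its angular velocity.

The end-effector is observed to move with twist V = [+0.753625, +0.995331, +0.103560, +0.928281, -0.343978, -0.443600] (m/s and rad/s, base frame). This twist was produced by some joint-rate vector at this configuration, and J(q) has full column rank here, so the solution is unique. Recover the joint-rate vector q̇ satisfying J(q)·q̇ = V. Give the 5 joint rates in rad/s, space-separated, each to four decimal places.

-0.2100 0.6030 0.8990 0.4900 -0.6830

o_n = [0.0289, -0.4149, -0.6974]
J₁: ẑ×o_n = [0.4149, 0.0289, -0.0000], ω = ẑ
J2: z=[0.6428, -0.7660, 0.0000] o=[-0.4137, -0.3471, 0.0000] → [0.5343, 0.4483, 0.2954, 0.6428, -0.7660, 0.0000]
J3: z=[0.6428, -0.7660, 0.0000] o=[-0.2225, -0.1867, 0.1271] → [0.6316, 0.5300, 0.0460, 0.6428, -0.7660, 0.0000]
J4: z=[0.7660, 0.6428, 0.0000] o=[-0.1197, -0.3093, -0.2129] → [-0.3115, 0.3712, -0.1764, 0.7660, 0.6428, 0.0000]
J5: z=[0.6040, -0.7198, 0.3420] o=[0.0342, -0.4927, -0.8707] → [-0.1513, -0.1065, 0.0432, 0.6040, -0.7198, 0.3420]
q̇ = J⁺·V = [-0.2100, 0.6030, 0.8990, 0.4900, -0.6830]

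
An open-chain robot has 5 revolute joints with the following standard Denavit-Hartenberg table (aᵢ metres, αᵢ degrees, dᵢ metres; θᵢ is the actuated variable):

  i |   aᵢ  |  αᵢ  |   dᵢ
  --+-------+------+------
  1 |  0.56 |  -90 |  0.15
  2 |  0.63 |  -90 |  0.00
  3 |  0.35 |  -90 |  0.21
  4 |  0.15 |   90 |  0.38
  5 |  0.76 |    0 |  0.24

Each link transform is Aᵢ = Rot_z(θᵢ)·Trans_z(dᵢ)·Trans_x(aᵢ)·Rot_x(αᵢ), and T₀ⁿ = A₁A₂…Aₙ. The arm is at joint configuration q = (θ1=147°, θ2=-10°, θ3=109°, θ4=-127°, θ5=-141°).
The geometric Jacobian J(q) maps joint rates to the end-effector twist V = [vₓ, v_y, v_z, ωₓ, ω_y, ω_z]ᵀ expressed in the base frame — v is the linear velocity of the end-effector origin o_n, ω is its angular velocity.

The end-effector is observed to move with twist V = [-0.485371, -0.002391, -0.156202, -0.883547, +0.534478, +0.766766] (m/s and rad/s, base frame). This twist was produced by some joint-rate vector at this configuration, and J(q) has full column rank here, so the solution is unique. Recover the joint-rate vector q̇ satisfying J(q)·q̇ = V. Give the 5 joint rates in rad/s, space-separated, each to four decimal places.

0.5190 -0.4300 0.5250 -0.8510 0.9800

o_n = [-0.6756, 0.9544, 0.5336]
J₁: ẑ×o_n = [-0.9544, -0.6756, 0.0000], ω = ẑ
J2: z=[-0.5446, -0.8387, 0.0000] o=[-0.4697, 0.3050, 0.1500] → [-0.3217, 0.2089, -0.5264, -0.5446, -0.8387, 0.0000]
J3: z=[-0.1456, 0.0946, -0.9848] o=[-0.9900, 0.6429, 0.2594] → [0.3327, -0.2696, -0.0751, -0.1456, 0.0946, -0.9848]
J4: z=[0.6036, -0.7802, -0.1642] o=[-0.7462, 0.8792, 0.0328] → [-0.3784, -0.3139, 0.1004, 0.6036, -0.7802, -0.1642]
J5: z=[-0.5384, -0.5508, 0.6378] o=[-0.6051, 0.5382, -0.1425] → [-0.6378, 0.3189, -0.2629, -0.5384, -0.5508, 0.6378]
q̇ = J⁺·V = [0.5190, -0.4300, 0.5250, -0.8510, 0.9800]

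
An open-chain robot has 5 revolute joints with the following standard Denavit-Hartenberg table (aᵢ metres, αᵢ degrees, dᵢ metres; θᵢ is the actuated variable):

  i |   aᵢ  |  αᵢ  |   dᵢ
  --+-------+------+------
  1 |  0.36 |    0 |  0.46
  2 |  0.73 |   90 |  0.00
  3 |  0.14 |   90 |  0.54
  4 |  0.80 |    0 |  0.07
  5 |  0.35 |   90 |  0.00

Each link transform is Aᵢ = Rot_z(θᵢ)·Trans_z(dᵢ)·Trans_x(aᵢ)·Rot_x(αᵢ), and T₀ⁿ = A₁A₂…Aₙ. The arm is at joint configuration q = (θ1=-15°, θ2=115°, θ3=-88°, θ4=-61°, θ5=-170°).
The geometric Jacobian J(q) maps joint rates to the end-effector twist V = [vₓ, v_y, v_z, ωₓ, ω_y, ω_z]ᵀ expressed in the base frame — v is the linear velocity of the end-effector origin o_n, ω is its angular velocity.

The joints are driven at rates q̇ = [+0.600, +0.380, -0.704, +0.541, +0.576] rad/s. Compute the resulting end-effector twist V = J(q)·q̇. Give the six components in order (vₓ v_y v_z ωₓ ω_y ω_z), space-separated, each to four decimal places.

-0.6088 -0.0157 -0.0330 -0.4995 -1.2216 0.9410

o_n = [0.3419, 0.5869, 0.1502]
J₁: ẑ×o_n = [-0.5869, 0.3419, 0.0000], ω = ẑ
J2: z=[0.0000, 0.0000, 1.0000] o=[0.3477, -0.0932, 0.4600] → [-0.6801, -0.0059, 0.0000, 0.0000, 0.0000, 1.0000]
J3: z=[0.9848, 0.1736, 0.0000] o=[0.2210, 0.6257, 0.4600] → [-0.0538, 0.3051, -0.0592, 0.9848, 0.1736, 0.0000]
J4: z=[0.1735, -0.9842, -0.0349] o=[0.7519, 0.7243, 0.3201] → [0.1624, 0.0438, -0.4274, 0.1735, -0.9842, -0.0349]
J5: z=[0.1735, -0.9842, -0.0349] o=[0.0726, 0.5473, -0.0700] → [-0.2153, -0.0476, 0.2718, 0.1735, -0.9842, -0.0349]
V = J·q̇ = [-0.6088, -0.0157, -0.0330, -0.4995, -1.2216, 0.9410]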